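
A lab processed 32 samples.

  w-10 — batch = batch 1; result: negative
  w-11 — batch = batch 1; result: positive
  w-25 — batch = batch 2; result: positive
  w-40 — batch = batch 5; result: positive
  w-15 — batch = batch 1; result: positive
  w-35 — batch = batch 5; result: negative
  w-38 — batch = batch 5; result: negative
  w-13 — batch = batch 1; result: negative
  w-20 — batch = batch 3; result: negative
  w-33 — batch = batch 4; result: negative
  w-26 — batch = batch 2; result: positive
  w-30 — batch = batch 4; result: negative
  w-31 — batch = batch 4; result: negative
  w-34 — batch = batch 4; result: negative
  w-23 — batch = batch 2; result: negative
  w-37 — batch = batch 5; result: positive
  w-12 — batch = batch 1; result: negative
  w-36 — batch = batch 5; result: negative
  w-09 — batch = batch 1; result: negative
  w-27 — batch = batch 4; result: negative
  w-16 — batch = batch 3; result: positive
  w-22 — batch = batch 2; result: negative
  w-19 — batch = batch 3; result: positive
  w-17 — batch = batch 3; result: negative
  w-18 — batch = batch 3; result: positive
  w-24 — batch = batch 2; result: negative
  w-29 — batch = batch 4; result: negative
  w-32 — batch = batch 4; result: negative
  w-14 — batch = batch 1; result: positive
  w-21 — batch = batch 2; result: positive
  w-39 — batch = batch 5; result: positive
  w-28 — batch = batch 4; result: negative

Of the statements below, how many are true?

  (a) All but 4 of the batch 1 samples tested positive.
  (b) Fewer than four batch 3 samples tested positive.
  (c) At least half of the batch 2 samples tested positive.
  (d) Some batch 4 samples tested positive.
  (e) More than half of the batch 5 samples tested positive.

(a) batch 1: |A| = 7, |A ∩ B| = 3; needs |A ∖ B| = 4 — true.
(b) batch 3: |A| = 5, |A ∩ B| = 3; needs |A ∩ B| < 4 — true.
(c) batch 2: |A| = 6, |A ∩ B| = 3; needs |A ∩ B| ≥ |A ∖ B| — true.
(d) batch 4: |A| = 8, |A ∩ B| = 0; needs A ∩ B ≠ ∅ (|A ∩ B| ≥ 1) — false.
(e) batch 5: |A| = 6, |A ∩ B| = 3; needs |A ∩ B| > |A ∖ B| — false.

3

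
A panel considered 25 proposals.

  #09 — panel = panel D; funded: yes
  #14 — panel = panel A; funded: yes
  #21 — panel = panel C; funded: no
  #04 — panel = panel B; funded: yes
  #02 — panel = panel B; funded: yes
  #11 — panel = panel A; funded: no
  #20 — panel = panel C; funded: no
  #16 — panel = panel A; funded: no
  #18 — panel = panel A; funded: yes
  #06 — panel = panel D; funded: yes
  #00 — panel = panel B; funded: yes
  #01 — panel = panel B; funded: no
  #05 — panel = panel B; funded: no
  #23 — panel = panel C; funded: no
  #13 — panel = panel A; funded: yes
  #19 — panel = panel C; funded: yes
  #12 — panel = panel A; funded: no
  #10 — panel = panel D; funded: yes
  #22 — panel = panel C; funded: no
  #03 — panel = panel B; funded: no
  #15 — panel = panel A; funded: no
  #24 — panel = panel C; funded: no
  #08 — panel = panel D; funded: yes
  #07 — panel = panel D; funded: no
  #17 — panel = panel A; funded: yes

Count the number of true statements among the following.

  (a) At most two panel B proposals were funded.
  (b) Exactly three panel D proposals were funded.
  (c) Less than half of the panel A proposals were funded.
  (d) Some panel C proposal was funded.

(a) panel B: |A| = 6, |A ∩ B| = 3; needs |A ∩ B| ≤ 2 — false.
(b) panel D: |A| = 5, |A ∩ B| = 4; needs |A ∩ B| = 3 — false.
(c) panel A: |A| = 8, |A ∩ B| = 4; needs |A ∩ B| < |A ∖ B| — false.
(d) panel C: |A| = 6, |A ∩ B| = 1; needs A ∩ B ≠ ∅ (|A ∩ B| ≥ 1) — true.

1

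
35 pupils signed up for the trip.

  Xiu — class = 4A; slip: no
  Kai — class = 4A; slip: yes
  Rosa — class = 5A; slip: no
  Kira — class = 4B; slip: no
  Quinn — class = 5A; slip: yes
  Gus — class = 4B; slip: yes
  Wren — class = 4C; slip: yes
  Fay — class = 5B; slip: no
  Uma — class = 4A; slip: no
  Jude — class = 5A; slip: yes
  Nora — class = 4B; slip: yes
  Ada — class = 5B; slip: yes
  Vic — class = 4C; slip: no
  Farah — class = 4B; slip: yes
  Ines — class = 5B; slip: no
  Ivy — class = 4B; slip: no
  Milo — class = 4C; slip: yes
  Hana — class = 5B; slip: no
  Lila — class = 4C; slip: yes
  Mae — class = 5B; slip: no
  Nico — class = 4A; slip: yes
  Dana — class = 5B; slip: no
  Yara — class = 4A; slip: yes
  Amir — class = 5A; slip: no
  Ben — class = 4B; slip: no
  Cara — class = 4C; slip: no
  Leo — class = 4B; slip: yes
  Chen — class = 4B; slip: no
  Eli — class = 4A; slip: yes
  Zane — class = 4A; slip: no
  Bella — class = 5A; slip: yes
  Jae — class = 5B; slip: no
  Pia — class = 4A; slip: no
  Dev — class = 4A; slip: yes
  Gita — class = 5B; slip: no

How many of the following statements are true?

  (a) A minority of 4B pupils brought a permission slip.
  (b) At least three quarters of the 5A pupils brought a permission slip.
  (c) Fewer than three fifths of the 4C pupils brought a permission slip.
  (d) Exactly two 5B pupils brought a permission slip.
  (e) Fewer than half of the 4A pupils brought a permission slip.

0

(a) 4B: |A| = 8, |A ∩ B| = 4; needs |A ∩ B| < |A ∖ B| — false.
(b) 5A: |A| = 5, |A ∩ B| = 3; needs |A ∩ B| / |A| ≥ 3/4 — false.
(c) 4C: |A| = 5, |A ∩ B| = 3; needs |A ∩ B| / |A| < 3/5 — false.
(d) 5B: |A| = 8, |A ∩ B| = 1; needs |A ∩ B| = 2 — false.
(e) 4A: |A| = 9, |A ∩ B| = 5; needs |A ∩ B| < |A ∖ B| — false.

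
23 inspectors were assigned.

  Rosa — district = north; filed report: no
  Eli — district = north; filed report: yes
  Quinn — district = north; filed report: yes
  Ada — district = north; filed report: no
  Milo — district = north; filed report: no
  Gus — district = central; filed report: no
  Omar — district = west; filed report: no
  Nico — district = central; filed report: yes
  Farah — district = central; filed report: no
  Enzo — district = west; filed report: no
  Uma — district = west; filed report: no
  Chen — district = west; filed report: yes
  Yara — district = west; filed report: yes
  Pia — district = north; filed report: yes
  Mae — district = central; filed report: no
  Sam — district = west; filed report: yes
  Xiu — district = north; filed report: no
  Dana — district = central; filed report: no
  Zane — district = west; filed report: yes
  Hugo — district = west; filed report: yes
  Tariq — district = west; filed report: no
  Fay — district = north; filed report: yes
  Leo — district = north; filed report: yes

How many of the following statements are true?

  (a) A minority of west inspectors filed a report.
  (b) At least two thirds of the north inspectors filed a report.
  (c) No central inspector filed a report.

0

(a) west: |A| = 9, |A ∩ B| = 5; needs |A ∩ B| < |A ∖ B| — false.
(b) north: |A| = 9, |A ∩ B| = 5; needs |A ∩ B| / |A| ≥ 2/3 — false.
(c) central: |A| = 5, |A ∩ B| = 1; needs A ∩ B = ∅ (|A ∩ B| = 0) — false.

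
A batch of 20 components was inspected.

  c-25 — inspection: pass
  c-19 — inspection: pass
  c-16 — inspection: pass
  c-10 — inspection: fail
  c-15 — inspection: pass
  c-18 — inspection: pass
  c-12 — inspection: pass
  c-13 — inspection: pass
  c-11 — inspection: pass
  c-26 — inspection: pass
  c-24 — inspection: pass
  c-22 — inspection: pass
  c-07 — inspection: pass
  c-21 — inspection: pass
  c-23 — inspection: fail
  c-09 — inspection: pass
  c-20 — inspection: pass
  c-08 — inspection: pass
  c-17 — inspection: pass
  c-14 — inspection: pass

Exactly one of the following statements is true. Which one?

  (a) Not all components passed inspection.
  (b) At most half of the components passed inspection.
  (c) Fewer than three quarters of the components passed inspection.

|A| = 20, |A ∩ B| = 18, |A ∖ B| = 2.
(a) requires A ⊄ B (|A ∖ B| ≥ 1): true.
(b) requires |A ∩ B| ≤ |A ∖ B|: false.
(c) requires |A ∩ B| / |A| < 3/4: false.

(a)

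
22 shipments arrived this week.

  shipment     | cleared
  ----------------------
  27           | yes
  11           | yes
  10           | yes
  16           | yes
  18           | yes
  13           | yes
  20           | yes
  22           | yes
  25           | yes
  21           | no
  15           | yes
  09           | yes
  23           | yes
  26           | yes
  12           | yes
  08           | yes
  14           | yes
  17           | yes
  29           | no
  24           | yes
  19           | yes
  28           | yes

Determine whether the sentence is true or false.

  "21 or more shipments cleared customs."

False

'21 or more shipments cleared customs' holds iff |A ∩ B| ≥ 21.
|A| = 22, |A ∩ B| = 20, |A ∖ B| = 2.
|A ∩ B| = 20, so the statement is false.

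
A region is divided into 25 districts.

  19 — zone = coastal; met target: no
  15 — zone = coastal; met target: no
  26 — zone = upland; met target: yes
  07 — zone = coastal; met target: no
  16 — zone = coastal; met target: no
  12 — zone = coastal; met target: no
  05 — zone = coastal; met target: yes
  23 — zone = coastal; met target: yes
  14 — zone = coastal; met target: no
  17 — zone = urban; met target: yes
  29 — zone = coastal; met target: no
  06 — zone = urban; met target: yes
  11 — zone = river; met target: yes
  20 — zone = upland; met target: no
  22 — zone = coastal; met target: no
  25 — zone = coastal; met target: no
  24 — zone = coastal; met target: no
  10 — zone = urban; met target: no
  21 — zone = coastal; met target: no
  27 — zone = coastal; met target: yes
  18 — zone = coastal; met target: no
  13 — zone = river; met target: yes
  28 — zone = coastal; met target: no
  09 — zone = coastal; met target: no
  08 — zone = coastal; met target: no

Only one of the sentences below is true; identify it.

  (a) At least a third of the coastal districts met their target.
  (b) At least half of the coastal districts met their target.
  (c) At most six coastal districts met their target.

|A| = 18, |A ∩ B| = 3, |A ∖ B| = 15.
(a) requires |A ∩ B| / |A| ≥ 1/3: false.
(b) requires |A ∩ B| ≥ |A ∖ B|: false.
(c) requires |A ∩ B| ≤ 6: true.

(c)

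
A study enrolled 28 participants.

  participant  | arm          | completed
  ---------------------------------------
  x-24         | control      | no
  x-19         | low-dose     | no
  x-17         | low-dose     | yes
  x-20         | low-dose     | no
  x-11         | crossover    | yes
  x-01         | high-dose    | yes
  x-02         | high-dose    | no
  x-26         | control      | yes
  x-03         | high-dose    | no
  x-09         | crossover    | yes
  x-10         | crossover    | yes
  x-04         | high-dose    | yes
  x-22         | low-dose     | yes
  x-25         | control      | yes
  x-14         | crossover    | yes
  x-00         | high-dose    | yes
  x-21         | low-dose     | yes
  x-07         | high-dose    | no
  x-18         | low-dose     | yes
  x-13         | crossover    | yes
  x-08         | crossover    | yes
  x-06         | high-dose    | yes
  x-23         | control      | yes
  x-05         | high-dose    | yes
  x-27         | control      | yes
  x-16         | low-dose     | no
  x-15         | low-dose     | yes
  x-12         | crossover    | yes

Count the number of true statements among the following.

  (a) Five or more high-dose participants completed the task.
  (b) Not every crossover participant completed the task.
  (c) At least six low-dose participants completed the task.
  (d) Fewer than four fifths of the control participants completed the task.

1

(a) high-dose: |A| = 8, |A ∩ B| = 5; needs |A ∩ B| ≥ 5 — true.
(b) crossover: |A| = 7, |A ∩ B| = 7; needs A ⊄ B (|A ∖ B| ≥ 1) — false.
(c) low-dose: |A| = 8, |A ∩ B| = 5; needs |A ∩ B| ≥ 6 — false.
(d) control: |A| = 5, |A ∩ B| = 4; needs |A ∩ B| / |A| < 4/5 — false.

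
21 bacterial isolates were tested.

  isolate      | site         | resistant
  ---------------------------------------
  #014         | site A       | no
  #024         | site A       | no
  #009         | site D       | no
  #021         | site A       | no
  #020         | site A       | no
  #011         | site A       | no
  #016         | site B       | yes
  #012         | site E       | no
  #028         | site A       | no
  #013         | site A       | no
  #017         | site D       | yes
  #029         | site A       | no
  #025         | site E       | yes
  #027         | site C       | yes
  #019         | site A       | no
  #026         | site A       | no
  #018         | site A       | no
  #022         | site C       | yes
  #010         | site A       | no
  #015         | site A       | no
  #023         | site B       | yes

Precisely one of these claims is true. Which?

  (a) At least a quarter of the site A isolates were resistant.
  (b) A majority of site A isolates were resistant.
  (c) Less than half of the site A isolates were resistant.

|A| = 13, |A ∩ B| = 0, |A ∖ B| = 13.
(a) requires |A ∩ B| / |A| ≥ 1/4: false.
(b) requires |A ∩ B| > |A ∖ B|: false.
(c) requires |A ∩ B| < |A ∖ B|: true.

(c)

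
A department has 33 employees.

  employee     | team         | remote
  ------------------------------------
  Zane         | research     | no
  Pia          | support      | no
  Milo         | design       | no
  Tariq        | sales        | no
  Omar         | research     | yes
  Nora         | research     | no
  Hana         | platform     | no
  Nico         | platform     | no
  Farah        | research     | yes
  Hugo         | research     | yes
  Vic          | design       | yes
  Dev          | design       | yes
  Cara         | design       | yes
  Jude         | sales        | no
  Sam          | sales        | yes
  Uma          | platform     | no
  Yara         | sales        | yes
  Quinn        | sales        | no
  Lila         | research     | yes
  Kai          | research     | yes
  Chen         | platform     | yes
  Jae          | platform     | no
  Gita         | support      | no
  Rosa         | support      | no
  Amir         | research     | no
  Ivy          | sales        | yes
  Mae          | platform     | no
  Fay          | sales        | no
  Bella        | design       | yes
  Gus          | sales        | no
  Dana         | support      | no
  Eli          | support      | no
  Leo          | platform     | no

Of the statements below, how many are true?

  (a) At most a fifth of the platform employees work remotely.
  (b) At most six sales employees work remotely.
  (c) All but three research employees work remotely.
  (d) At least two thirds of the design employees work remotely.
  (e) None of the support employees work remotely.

5

(a) platform: |A| = 7, |A ∩ B| = 1; needs |A ∩ B| / |A| ≤ 1/5 — true.
(b) sales: |A| = 8, |A ∩ B| = 3; needs |A ∩ B| ≤ 6 — true.
(c) research: |A| = 8, |A ∩ B| = 5; needs |A ∖ B| = 3 — true.
(d) design: |A| = 5, |A ∩ B| = 4; needs |A ∩ B| / |A| ≥ 2/3 — true.
(e) support: |A| = 5, |A ∩ B| = 0; needs A ∩ B = ∅ (|A ∩ B| = 0) — true.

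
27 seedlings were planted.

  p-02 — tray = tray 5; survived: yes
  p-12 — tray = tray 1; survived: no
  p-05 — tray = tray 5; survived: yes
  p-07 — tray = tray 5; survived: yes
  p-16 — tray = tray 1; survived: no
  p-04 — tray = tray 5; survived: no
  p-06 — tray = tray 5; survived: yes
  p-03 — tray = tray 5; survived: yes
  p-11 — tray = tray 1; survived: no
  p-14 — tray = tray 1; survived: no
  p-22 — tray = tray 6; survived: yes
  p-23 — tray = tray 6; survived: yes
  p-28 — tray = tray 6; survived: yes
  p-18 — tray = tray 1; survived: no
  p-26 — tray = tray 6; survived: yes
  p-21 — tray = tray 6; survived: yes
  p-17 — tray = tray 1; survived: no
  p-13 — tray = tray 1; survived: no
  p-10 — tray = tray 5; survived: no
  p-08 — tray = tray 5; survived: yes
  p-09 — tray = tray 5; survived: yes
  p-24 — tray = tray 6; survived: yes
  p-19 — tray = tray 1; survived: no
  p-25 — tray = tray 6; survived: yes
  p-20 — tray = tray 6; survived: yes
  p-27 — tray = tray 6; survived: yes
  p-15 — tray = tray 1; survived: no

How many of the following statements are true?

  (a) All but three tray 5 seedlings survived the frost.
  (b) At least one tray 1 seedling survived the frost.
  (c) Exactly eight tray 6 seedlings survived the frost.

(a) tray 5: |A| = 9, |A ∩ B| = 7; needs |A ∖ B| = 3 — false.
(b) tray 1: |A| = 9, |A ∩ B| = 0; needs A ∩ B ≠ ∅ (|A ∩ B| ≥ 1) — false.
(c) tray 6: |A| = 9, |A ∩ B| = 9; needs |A ∩ B| = 8 — false.

0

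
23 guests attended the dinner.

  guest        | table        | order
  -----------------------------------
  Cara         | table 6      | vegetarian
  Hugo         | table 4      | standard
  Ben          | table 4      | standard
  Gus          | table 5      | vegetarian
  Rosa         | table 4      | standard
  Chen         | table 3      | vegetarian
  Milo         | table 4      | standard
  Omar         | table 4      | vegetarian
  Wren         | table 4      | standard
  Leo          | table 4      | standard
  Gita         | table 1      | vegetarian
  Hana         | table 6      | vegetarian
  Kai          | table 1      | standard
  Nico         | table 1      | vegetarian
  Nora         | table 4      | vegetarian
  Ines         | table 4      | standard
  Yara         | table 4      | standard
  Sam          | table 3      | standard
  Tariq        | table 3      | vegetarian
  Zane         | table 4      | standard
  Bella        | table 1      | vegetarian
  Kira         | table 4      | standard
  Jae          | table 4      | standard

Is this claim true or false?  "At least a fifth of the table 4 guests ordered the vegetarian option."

'At least a fifth of the table 4 guests ordered the vegetarian option' holds iff |A ∩ B| / |A| ≥ 1/5.
A (the restrictor) = {Hugo, Ben, Rosa, Milo, Omar, Wren, Leo, Nora, Ines, Yara, Zane, Kira, Jae}, |A| = 13.
A ∩ B = {Omar, Nora}, so |A ∩ B| = 2.
A ∖ B = {Hugo, Ben, Rosa, Milo, Wren, Leo, Ines, Yara, Zane, Kira, Jae}, so |A ∖ B| = 11.
|A ∩ B|/|A| = 2/13, so the statement is false.

False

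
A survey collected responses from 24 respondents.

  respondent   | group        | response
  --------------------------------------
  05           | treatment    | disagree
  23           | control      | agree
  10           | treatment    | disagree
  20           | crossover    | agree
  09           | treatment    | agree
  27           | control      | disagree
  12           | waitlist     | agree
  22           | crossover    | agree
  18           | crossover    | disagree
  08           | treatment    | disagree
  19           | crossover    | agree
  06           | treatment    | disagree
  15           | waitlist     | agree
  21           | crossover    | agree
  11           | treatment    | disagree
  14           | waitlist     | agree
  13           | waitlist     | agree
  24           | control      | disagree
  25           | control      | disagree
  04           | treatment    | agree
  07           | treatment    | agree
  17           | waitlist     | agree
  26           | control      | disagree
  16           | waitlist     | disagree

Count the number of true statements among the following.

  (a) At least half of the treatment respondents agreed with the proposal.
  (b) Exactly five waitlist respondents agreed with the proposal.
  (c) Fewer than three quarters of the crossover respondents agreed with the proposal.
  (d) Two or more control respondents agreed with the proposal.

1

(a) treatment: |A| = 8, |A ∩ B| = 3; needs |A ∩ B| ≥ |A ∖ B| — false.
(b) waitlist: |A| = 6, |A ∩ B| = 5; needs |A ∩ B| = 5 — true.
(c) crossover: |A| = 5, |A ∩ B| = 4; needs |A ∩ B| / |A| < 3/4 — false.
(d) control: |A| = 5, |A ∩ B| = 1; needs |A ∩ B| ≥ 2 — false.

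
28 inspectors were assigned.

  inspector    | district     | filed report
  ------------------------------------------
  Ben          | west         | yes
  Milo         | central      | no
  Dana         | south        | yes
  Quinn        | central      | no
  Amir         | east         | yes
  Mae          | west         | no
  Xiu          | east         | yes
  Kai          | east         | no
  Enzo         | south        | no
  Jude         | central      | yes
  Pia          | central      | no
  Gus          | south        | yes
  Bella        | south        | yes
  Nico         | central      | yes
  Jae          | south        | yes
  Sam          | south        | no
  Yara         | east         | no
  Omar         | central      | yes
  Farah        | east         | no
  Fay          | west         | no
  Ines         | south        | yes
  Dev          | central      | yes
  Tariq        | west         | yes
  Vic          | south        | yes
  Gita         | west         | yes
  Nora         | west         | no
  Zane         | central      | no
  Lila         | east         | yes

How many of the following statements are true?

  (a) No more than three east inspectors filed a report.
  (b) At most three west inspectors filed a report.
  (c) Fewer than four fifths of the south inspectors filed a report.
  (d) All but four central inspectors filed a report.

4

(a) east: |A| = 6, |A ∩ B| = 3; needs |A ∩ B| ≤ 3 — true.
(b) west: |A| = 6, |A ∩ B| = 3; needs |A ∩ B| ≤ 3 — true.
(c) south: |A| = 8, |A ∩ B| = 6; needs |A ∩ B| / |A| < 4/5 — true.
(d) central: |A| = 8, |A ∩ B| = 4; needs |A ∖ B| = 4 — true.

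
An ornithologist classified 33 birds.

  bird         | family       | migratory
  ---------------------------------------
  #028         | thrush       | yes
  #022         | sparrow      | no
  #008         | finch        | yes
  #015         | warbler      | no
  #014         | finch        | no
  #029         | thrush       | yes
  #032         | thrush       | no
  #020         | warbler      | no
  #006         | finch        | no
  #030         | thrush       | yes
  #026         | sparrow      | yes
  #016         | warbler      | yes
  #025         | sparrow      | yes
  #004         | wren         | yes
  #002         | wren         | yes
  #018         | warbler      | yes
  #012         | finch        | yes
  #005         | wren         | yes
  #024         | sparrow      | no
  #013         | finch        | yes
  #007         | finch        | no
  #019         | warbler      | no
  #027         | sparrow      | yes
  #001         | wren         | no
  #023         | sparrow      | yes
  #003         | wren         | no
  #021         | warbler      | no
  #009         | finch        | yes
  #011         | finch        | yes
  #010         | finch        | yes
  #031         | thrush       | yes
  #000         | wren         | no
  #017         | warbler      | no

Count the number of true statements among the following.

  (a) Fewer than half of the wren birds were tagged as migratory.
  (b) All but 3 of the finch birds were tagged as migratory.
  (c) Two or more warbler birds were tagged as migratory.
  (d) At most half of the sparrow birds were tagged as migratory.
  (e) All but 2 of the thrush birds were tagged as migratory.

2

(a) wren: |A| = 6, |A ∩ B| = 3; needs |A ∩ B| < |A ∖ B| — false.
(b) finch: |A| = 9, |A ∩ B| = 6; needs |A ∖ B| = 3 — true.
(c) warbler: |A| = 7, |A ∩ B| = 2; needs |A ∩ B| ≥ 2 — true.
(d) sparrow: |A| = 6, |A ∩ B| = 4; needs |A ∩ B| ≤ |A ∖ B| — false.
(e) thrush: |A| = 5, |A ∩ B| = 4; needs |A ∖ B| = 2 — false.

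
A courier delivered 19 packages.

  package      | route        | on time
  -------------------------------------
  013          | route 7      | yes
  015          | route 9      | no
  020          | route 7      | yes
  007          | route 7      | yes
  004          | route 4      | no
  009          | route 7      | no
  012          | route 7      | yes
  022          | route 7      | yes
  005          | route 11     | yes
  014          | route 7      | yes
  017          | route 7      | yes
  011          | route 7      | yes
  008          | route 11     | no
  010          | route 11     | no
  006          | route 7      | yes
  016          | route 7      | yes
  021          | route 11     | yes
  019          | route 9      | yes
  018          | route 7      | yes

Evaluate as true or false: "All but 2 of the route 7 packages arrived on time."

False

Truth condition: |A ∖ B| = 2.
A (the restrictor) = {013, 020, 007, 009, 012, 022, 014, 017, 011, 006, 016, 018}, |A| = 12.
A ∖ B = {009}, so |A ∖ B| = 1.
|A ∖ B| = 1, so the statement is false.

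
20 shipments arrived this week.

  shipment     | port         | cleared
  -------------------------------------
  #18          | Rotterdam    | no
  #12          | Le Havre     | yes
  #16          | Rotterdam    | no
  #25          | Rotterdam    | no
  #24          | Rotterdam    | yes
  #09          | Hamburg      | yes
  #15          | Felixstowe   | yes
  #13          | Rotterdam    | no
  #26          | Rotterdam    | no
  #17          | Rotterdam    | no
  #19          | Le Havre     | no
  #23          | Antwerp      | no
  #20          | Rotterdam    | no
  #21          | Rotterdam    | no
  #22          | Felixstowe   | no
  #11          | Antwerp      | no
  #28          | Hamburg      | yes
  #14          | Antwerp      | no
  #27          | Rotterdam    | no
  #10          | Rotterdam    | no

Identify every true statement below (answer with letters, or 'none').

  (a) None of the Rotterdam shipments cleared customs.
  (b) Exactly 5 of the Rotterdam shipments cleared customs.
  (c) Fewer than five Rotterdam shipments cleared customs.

|A| = 11, |A ∩ B| = 1, |A ∖ B| = 10.
(a) A ∩ B = ∅ (|A ∩ B| = 0): fails.
(b) |A ∩ B| = 5: fails.
(c) |A ∩ B| < 5: holds.

(c)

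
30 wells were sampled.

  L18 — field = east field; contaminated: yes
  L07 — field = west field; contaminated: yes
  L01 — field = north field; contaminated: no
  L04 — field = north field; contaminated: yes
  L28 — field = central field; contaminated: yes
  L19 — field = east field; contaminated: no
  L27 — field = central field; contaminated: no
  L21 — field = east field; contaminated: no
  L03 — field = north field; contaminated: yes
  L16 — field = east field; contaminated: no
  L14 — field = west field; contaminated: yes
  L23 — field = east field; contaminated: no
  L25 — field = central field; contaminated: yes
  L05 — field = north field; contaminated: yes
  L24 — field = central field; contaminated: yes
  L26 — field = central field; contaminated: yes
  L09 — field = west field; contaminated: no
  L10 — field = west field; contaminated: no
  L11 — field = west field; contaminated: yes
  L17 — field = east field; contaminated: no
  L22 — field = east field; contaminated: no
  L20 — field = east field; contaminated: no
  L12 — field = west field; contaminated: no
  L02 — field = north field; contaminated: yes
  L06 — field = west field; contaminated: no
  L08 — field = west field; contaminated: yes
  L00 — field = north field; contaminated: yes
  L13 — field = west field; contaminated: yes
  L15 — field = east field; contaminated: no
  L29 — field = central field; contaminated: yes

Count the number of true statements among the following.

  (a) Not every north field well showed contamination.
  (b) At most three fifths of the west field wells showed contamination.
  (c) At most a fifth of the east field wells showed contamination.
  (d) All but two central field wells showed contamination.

(a) north field: |A| = 6, |A ∩ B| = 5; needs A ⊄ B (|A ∖ B| ≥ 1) — true.
(b) west field: |A| = 9, |A ∩ B| = 5; needs |A ∩ B| / |A| ≤ 3/5 — true.
(c) east field: |A| = 9, |A ∩ B| = 1; needs |A ∩ B| / |A| ≤ 1/5 — true.
(d) central field: |A| = 6, |A ∩ B| = 5; needs |A ∖ B| = 2 — false.

3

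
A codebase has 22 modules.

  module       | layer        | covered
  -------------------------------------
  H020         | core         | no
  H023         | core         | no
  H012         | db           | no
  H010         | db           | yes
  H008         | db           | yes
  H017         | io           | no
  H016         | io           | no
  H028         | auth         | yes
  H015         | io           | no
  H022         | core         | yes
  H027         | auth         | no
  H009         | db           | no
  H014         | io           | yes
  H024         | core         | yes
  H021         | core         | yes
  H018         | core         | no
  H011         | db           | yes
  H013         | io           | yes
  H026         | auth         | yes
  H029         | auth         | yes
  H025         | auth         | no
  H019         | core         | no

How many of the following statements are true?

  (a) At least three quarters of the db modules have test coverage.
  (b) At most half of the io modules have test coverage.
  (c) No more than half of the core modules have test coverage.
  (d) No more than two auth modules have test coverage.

(a) db: |A| = 5, |A ∩ B| = 3; needs |A ∩ B| / |A| ≥ 3/4 — false.
(b) io: |A| = 5, |A ∩ B| = 2; needs |A ∩ B| ≤ |A ∖ B| — true.
(c) core: |A| = 7, |A ∩ B| = 3; needs |A ∩ B| ≤ |A ∖ B| — true.
(d) auth: |A| = 5, |A ∩ B| = 3; needs |A ∩ B| ≤ 2 — false.

2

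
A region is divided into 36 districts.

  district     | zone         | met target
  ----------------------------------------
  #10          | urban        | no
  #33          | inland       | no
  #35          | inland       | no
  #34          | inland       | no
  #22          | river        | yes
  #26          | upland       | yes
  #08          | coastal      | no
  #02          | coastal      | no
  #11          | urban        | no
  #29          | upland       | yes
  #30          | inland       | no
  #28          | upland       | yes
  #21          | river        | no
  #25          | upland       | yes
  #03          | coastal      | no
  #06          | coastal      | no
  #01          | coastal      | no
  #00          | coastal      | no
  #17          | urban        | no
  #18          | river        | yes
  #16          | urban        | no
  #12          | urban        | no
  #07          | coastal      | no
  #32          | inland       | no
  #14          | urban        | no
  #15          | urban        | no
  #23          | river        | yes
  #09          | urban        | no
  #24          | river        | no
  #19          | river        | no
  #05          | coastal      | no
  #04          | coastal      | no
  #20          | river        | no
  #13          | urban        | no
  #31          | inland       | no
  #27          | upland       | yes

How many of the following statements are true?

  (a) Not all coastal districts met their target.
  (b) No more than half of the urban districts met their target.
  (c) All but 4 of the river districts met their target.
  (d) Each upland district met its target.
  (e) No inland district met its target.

(a) coastal: |A| = 9, |A ∩ B| = 0; needs A ⊄ B (|A ∖ B| ≥ 1) — true.
(b) urban: |A| = 9, |A ∩ B| = 0; needs |A ∩ B| ≤ |A ∖ B| — true.
(c) river: |A| = 7, |A ∩ B| = 3; needs |A ∖ B| = 4 — true.
(d) upland: |A| = 5, |A ∩ B| = 5; needs A ⊆ B, i.e. every element of A is in B (|A ∖ B| = 0) — true.
(e) inland: |A| = 6, |A ∩ B| = 0; needs A ∩ B = ∅ (|A ∩ B| = 0) — true.

5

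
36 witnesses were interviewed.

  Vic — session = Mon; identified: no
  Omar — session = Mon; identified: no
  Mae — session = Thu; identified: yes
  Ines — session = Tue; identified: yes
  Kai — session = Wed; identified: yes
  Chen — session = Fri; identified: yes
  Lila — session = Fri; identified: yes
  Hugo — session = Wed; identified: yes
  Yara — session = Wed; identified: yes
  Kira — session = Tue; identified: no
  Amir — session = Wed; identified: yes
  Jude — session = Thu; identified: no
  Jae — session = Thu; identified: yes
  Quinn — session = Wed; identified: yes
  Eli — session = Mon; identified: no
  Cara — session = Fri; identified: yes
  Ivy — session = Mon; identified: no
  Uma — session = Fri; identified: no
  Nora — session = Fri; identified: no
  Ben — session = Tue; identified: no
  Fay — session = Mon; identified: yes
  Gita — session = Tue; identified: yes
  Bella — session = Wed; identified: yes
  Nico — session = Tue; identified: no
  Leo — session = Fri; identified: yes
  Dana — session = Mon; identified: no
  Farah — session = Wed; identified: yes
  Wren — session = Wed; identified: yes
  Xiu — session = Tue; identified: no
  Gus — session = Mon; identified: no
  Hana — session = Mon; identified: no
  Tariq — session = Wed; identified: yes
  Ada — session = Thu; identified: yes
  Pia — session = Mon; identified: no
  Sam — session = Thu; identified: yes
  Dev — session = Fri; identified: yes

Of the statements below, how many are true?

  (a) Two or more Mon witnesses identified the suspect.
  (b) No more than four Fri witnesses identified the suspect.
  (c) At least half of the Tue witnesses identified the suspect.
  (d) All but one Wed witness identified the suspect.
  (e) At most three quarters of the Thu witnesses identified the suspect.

0

(a) Mon: |A| = 9, |A ∩ B| = 1; needs |A ∩ B| ≥ 2 — false.
(b) Fri: |A| = 7, |A ∩ B| = 5; needs |A ∩ B| ≤ 4 — false.
(c) Tue: |A| = 6, |A ∩ B| = 2; needs |A ∩ B| ≥ |A ∖ B| — false.
(d) Wed: |A| = 9, |A ∩ B| = 9; needs |A ∖ B| = 1 — false.
(e) Thu: |A| = 5, |A ∩ B| = 4; needs |A ∩ B| / |A| ≤ 3/4 — false.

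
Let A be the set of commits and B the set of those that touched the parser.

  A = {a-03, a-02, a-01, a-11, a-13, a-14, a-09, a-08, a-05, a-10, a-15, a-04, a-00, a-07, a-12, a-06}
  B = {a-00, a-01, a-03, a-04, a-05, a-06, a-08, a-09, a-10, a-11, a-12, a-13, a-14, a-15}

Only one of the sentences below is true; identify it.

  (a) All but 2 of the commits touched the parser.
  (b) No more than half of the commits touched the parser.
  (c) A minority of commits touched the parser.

|A| = 16, |A ∩ B| = 14, |A ∖ B| = 2.
(a) requires |A ∖ B| = 2: true.
(b) requires |A ∩ B| ≤ |A ∖ B|: false.
(c) requires |A ∩ B| < |A ∖ B|: false.

(a)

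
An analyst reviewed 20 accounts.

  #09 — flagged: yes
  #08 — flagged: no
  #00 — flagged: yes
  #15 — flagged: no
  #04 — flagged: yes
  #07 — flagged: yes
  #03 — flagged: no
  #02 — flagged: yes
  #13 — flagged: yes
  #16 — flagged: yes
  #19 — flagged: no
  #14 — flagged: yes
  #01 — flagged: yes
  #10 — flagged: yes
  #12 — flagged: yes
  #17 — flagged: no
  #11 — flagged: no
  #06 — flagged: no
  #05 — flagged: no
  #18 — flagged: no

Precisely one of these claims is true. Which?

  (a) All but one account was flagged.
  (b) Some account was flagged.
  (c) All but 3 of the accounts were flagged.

(b)

|A| = 20, |A ∩ B| = 11, |A ∖ B| = 9.
(a) requires |A ∖ B| = 1: false.
(b) requires A ∩ B ≠ ∅ (|A ∩ B| ≥ 1): true.
(c) requires |A ∖ B| = 3: false.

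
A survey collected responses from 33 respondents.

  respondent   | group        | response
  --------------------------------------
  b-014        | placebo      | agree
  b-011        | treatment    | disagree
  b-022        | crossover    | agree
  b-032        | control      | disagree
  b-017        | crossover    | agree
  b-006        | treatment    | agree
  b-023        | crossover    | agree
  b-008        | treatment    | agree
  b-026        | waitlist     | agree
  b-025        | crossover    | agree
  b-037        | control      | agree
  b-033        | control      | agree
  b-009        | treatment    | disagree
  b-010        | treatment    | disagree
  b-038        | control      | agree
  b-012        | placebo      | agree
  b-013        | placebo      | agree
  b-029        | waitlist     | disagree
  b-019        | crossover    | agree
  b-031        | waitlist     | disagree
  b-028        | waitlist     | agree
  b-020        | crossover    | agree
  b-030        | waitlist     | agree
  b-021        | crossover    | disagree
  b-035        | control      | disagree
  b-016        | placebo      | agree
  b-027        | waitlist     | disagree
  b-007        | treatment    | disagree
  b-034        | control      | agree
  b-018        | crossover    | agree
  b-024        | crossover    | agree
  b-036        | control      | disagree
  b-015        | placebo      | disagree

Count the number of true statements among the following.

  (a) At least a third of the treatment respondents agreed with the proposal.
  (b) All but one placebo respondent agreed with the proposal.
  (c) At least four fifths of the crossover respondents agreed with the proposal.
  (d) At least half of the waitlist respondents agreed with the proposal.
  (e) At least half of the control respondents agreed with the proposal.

5

(a) treatment: |A| = 6, |A ∩ B| = 2; needs |A ∩ B| / |A| ≥ 1/3 — true.
(b) placebo: |A| = 5, |A ∩ B| = 4; needs |A ∖ B| = 1 — true.
(c) crossover: |A| = 9, |A ∩ B| = 8; needs |A ∩ B| / |A| ≥ 4/5 — true.
(d) waitlist: |A| = 6, |A ∩ B| = 3; needs |A ∩ B| ≥ |A ∖ B| — true.
(e) control: |A| = 7, |A ∩ B| = 4; needs |A ∩ B| ≥ |A ∖ B| — true.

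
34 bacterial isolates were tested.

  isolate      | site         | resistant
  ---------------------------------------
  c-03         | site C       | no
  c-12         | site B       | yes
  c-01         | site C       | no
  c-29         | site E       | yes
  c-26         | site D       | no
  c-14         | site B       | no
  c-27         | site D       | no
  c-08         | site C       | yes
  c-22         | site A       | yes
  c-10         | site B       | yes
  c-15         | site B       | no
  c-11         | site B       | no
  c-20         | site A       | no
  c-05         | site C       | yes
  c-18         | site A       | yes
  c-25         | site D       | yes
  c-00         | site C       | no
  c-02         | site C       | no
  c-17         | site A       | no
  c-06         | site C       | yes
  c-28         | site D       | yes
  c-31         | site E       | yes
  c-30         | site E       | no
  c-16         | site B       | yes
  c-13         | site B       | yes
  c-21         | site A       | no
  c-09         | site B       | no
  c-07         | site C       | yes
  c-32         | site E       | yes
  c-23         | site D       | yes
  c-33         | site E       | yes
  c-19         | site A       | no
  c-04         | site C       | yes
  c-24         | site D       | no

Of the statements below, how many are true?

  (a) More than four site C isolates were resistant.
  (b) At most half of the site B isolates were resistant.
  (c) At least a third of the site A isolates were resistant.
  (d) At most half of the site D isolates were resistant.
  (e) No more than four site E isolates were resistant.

5

(a) site C: |A| = 9, |A ∩ B| = 5; needs |A ∩ B| > 4 — true.
(b) site B: |A| = 8, |A ∩ B| = 4; needs |A ∩ B| ≤ |A ∖ B| — true.
(c) site A: |A| = 6, |A ∩ B| = 2; needs |A ∩ B| / |A| ≥ 1/3 — true.
(d) site D: |A| = 6, |A ∩ B| = 3; needs |A ∩ B| ≤ |A ∖ B| — true.
(e) site E: |A| = 5, |A ∩ B| = 4; needs |A ∩ B| ≤ 4 — true.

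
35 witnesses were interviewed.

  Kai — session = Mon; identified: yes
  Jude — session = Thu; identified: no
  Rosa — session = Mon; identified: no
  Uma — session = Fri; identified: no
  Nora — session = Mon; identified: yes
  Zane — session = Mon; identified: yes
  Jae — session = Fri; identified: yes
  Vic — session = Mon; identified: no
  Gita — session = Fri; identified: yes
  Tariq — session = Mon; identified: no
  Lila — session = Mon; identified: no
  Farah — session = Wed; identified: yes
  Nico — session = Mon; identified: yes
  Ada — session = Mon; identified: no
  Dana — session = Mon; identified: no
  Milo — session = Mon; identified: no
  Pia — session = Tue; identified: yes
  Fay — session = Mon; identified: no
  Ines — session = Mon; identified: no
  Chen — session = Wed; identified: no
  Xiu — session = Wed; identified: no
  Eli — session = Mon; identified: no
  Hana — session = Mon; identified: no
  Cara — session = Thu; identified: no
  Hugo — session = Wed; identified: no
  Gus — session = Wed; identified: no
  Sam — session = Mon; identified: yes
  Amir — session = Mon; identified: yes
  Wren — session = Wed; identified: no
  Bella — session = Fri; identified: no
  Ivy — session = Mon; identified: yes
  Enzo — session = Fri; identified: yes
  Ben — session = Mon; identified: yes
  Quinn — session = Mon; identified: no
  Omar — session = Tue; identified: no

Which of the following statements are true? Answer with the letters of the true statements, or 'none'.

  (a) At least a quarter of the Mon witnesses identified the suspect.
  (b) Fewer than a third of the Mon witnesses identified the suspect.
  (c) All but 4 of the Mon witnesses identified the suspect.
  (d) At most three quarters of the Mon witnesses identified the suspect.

(a), (d)

|A| = 20, |A ∩ B| = 8, |A ∖ B| = 12.
(a) |A ∩ B| / |A| ≥ 1/4: holds.
(b) |A ∩ B| / |A| < 1/3: fails.
(c) |A ∖ B| = 4: fails.
(d) |A ∩ B| / |A| ≤ 3/4: holds.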